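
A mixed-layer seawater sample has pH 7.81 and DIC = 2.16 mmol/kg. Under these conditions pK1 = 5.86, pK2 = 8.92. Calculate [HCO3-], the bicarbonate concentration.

[HCO3⁻] = 1.98 mmol/kg

α₁ = 1 / (1 + [H⁺]/K1 + K2/[H⁺]) = 1 / (1 + 10^-1.95 + 10^-1.11)
   = 1 / (1 + 0.011220 + 0.077625) = 1/1.0888 = 0.9184
[HCO3⁻] = α₁ × DIC = 0.9184 × 2.16 = 1.98 mmol/kg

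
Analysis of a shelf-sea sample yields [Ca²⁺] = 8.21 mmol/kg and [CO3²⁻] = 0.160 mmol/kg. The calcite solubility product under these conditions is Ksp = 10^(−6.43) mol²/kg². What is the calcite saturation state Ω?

Ksp = 10^(−6.43) = 3.715×10^-7
Ω = [Ca²⁺][CO3²⁻]/Ksp = (8.21×10^-3)(0.160×10^-3) / 3.715×10^-7 = 3.54

Ω = 3.54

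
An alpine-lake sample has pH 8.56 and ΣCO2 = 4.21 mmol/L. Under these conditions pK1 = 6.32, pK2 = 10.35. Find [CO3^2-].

α₂ = 1 / (1 + [H⁺]/K2 + [H⁺]²/(K1K2)) = 1 / (1 + 10^+1.79 + 10^-0.45)
   = 1 / (1 + 61.660 + 0.35481) = 1/63.014 = 0.01587
[CO3²⁻] = α₂ × DIC = 0.01587 × 4.21 = 0.0668 mmol/L

[CO3²⁻] = 0.0668 mmol/L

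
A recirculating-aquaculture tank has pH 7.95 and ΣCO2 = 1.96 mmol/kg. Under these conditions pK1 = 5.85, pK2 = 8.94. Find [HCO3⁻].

α₁ = 1 / (1 + [H⁺]/K1 + K2/[H⁺]) = 1 / (1 + 10^-2.10 + 10^-0.99)
   = 1 / (1 + 0.0079433 + 0.10233) = 1/1.1103 = 0.9007
[HCO3⁻] = α₁ × DIC = 0.9007 × 1.96 = 1.77 mmol/kg

[HCO3⁻] = 1.77 mmol/kg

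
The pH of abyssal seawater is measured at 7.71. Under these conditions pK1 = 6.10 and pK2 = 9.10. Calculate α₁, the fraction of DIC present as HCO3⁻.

α₁ = 0.939

α₁ = 1 / (1 + [H⁺]/K1 + K2/[H⁺]) = 1 / (1 + 10^-1.61 + 10^-1.39)
   = 1 / (1 + 0.024547 + 0.040738) = 1/1.0653 = 0.9387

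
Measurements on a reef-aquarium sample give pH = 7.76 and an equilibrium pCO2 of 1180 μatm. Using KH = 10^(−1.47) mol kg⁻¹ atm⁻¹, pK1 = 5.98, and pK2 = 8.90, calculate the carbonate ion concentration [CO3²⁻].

[CO2*] = KH · pCO2 = 10^(−1.47) × 1180×10^-6 = 3.998×10^-5 mol/kg
α₀ = 1/(1 + K1/[H⁺] + K1K2/[H⁺]²) = 1/(1 + 10^+1.78 + 10^+0.64) = 0.01524
DIC = [CO2*]/α₀ = 3.998×10^-5 / 0.01524 = 2.624 mmol/kg
[CO3²⁻] = α₂·DIC; α₂ = 0.06652, so [CO3²⁻] = 0.06652 × 2.624 = 0.175 mmol/kg

[CO3²⁻] = 0.175 mmol/kg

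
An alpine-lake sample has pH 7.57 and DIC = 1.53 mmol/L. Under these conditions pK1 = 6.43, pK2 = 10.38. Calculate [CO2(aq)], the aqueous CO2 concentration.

[CO2*] = 0.103 mmol/L

α₀ = 1 / (1 + K1/[H⁺] + K1K2/[H⁺]²) = 1 / (1 + 10^+1.14 + 10^-1.67)
   = 1 / (1 + 13.804 + 0.021380) = 1/14.825 = 0.06745
[CO2*] = α₀ × DIC = 0.06745 × 1.53 = 0.103 mmol/L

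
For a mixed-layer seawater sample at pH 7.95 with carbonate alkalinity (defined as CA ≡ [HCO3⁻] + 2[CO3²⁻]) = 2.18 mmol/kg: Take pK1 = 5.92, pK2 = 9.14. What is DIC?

CA = [HCO3⁻] + 2[CO3²⁻] = (α₁ + 2α₂)·DIC
At pH 7.95: [H⁺]/K1 = 10^-2.03 = 0.0093325, K2/[H⁺] = 10^-1.19 = 0.064565
α₁ = 1/(1 + 0.0093325 + 0.064565) = 1/1.0739 = 0.9312; α₂ = α₁·K2/[H⁺] = 0.06012
α₁ + 2α₂ = 1.0514
DIC = CA / (α₁ + 2α₂) = 2.18 / 1.0514 = 2.07 mmol/kg

DIC = 2.07 mmol/kg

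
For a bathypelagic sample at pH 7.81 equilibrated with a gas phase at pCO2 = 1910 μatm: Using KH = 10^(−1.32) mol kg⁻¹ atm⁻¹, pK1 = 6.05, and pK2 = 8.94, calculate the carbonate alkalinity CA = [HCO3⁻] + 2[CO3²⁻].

[CO2*] = KH · pCO2 = 10^(−1.32) × 1910×10^-6 = 9.142×10^-5 mol/kg
α₀ = 1/(1 + K1/[H⁺] + K1K2/[H⁺]²) = 1/(1 + 10^+1.76 + 10^+0.63) = 0.01592
DIC = [CO2*]/α₀ = 9.142×10^-5 / 0.01592 = 5.742 mmol/kg
CA = (α₁ + 2α₂)·DIC = (0.9162 + 2×0.06792) × 5.742 = 6.04 mmol/kg

CA = 6.04 mmol/kg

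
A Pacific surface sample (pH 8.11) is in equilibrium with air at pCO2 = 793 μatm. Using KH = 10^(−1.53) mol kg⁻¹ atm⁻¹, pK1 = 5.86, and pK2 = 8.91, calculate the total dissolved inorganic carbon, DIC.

[CO2*] = KH · pCO2 = 10^(−1.53) × 793×10^-6 = 2.340×10^-5 mol/kg
α₀ = 1/(1 + K1/[H⁺] + K1K2/[H⁺]²) = 1/(1 + 10^+2.25 + 10^+1.45) = 0.004831
DIC = [CO2*]/α₀ = 2.340×10^-5 / 0.004831 = 4.84 mmol/kg

DIC = 4.84 mmol/kg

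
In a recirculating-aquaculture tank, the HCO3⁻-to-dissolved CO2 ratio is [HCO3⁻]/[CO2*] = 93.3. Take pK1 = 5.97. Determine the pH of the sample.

pH = 7.94

From K1 = [H⁺][HCO3⁻]/[CO2*]:  pH = pK1 + log₁₀([HCO3⁻]/[CO2*])
log₁₀(93.3) = +1.970
pH = 5.97 + (+1.970) = 7.94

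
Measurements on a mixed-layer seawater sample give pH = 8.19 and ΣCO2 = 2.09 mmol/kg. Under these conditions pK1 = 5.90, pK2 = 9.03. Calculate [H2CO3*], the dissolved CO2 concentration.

[CO2*] = 9.32 μmol/kg

α₀ = 1 / (1 + K1/[H⁺] + K1K2/[H⁺]²) = 1 / (1 + 10^+2.29 + 10^+1.45)
   = 1 / (1 + 194.98 + 28.184) = 1/224.17 = 0.004461
[CO2*] = α₀ × DIC = 0.004461 × 2.09 = 0.00932 mmol/kg = 9.32 μmol/kg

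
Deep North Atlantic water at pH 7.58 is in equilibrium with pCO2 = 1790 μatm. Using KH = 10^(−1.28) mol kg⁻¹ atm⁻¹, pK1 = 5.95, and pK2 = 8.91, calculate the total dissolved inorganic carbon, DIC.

[CO2*] = KH · pCO2 = 10^(−1.28) × 1790×10^-6 = 9.394×10^-5 mol/kg
α₀ = 1/(1 + K1/[H⁺] + K1K2/[H⁺]²) = 1/(1 + 10^+1.63 + 10^+0.30) = 0.02190
DIC = [CO2*]/α₀ = 9.394×10^-5 / 0.02190 = 4.29 mmol/kg

DIC = 4.29 mmol/kg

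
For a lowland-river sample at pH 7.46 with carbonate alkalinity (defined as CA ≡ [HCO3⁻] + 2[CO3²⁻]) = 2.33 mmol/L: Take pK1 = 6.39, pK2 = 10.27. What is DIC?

CA = [HCO3⁻] + 2[CO3²⁻] = (α₁ + 2α₂)·DIC
At pH 7.46: [H⁺]/K1 = 10^-1.07 = 0.085114, K2/[H⁺] = 10^-2.81 = 0.0015488
α₁ = 1/(1 + 0.085114 + 0.0015488) = 1/1.0867 = 0.9202; α₂ = α₁·K2/[H⁺] = 0.001425
α₁ + 2α₂ = 0.9231
DIC = CA / (α₁ + 2α₂) = 2.33 / 0.9231 = 2.52 mmol/L

DIC = 2.52 mmol/L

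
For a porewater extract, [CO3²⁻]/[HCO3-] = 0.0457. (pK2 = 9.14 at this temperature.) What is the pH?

pH = 7.80

From K2 = [H⁺][CO3²⁻]/[HCO3-]:  pH = pK2 + log₁₀([CO3²⁻]/[HCO3-])
log₁₀(0.0457) = -1.340
pH = 9.14 + (-1.340) = 7.80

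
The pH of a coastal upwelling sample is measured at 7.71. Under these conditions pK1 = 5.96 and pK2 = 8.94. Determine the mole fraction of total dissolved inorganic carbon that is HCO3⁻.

α₁ = 0.929

α₁ = 1 / (1 + [H⁺]/K1 + K2/[H⁺]) = 1 / (1 + 10^-1.75 + 10^-1.23)
   = 1 / (1 + 0.017783 + 0.058884) = 1/1.0767 = 0.9288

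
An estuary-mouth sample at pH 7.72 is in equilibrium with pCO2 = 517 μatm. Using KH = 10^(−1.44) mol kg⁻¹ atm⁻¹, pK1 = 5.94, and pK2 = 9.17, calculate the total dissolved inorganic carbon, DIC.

DIC = 1.19 mmol/kg

[CO2*] = KH · pCO2 = 10^(−1.44) × 517×10^-6 = 1.877×10^-5 mol/kg
α₀ = 1/(1 + K1/[H⁺] + K1K2/[H⁺]²) = 1/(1 + 10^+1.78 + 10^+0.33) = 0.01577
DIC = [CO2*]/α₀ = 1.877×10^-5 / 0.01577 = 1.19 mmol/kg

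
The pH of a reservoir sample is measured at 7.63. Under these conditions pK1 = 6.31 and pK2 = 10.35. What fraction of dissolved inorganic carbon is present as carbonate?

α₂ = 0.00182

α₂ = 1 / (1 + [H⁺]/K2 + [H⁺]²/(K1K2)) = 1 / (1 + 10^+2.72 + 10^+1.40)
   = 1 / (1 + 524.81 + 25.119) = 1/550.93 = 0.001815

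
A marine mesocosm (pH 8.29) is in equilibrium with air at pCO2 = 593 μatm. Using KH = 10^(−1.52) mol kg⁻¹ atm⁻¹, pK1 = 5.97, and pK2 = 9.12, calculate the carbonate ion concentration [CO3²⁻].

[CO2*] = KH · pCO2 = 10^(−1.52) × 593×10^-6 = 1.791×10^-5 mol/kg
α₀ = 1/(1 + K1/[H⁺] + K1K2/[H⁺]²) = 1/(1 + 10^+2.32 + 10^+1.49) = 0.004152
DIC = [CO2*]/α₀ = 1.791×10^-5 / 0.004152 = 4.313 mmol/kg
[CO3²⁻] = α₂·DIC; α₂ = 0.1283, so [CO3²⁻] = 0.1283 × 4.313 = 0.553 mmol/kg

[CO3²⁻] = 0.553 mmol/kg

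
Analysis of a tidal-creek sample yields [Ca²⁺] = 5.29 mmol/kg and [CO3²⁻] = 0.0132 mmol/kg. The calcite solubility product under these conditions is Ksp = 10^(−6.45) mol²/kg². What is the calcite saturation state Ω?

Ω = 0.197

Ksp = 10^(−6.45) = 3.548×10^-7
Ω = [Ca²⁺][CO3²⁻]/Ksp = (5.29×10^-3)(0.0132×10^-3) / 3.548×10^-7 = 0.197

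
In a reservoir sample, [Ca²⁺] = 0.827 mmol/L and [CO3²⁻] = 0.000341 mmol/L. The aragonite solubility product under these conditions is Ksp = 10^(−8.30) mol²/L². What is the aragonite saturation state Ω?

Ksp = 10^(−8.30) = 5.012×10^-9
Ω = [Ca²⁺][CO3²⁻]/Ksp = (0.827×10^-3)(0.000341×10^-3) / 5.012×10^-9 = 0.0563

Ω = 0.0563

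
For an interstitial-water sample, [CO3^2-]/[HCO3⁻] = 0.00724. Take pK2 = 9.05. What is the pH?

From K2 = [H⁺][CO3^2-]/[HCO3⁻]:  pH = pK2 + log₁₀([CO3^2-]/[HCO3⁻])
log₁₀(0.00724) = -2.140
pH = 9.05 + (-2.140) = 6.91

pH = 6.91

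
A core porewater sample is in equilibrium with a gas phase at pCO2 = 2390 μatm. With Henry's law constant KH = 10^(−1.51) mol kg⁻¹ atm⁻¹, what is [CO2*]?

KH = 10^(−1.51) = 3.090×10^-2 mol kg⁻¹ atm⁻¹
[CO2*] = KH · pCO2 = 3.090×10^-2 × 2390×10^-6 atm = 7.39×10^-5 mol/kg

[CO2*] = 73.9 μmol/kg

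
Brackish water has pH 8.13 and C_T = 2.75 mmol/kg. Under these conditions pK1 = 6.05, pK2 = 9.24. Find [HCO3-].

α₁ = 1 / (1 + [H⁺]/K1 + K2/[H⁺]) = 1 / (1 + 10^-2.08 + 10^-1.11)
   = 1 / (1 + 0.0083176 + 0.077625) = 1/1.0859 = 0.9209
[HCO3⁻] = α₁ × DIC = 0.9209 × 2.75 = 2.53 mmol/kg

[HCO3⁻] = 2.53 mmol/kg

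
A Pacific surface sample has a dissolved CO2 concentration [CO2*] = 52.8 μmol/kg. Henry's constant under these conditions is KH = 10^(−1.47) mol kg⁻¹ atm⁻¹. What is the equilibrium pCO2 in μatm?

KH = 10^(−1.47) = 3.388×10^-2 mol kg⁻¹ atm⁻¹
pCO2 = [CO2*]/KH = 52.8×10^-6 / 3.388×10^-2 = 1.56×10^-3 atm = 1560 μatm

pCO2 = 1560 μatm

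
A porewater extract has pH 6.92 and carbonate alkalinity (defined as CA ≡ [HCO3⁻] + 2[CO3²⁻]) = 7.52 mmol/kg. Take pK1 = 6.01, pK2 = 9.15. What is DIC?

CA = [HCO3⁻] + 2[CO3²⁻] = (α₁ + 2α₂)·DIC
At pH 6.92: [H⁺]/K1 = 10^-0.91 = 0.12303, K2/[H⁺] = 10^-2.23 = 0.0058884
α₁ = 1/(1 + 0.12303 + 0.0058884) = 1/1.1289 = 0.8858; α₂ = α₁·K2/[H⁺] = 0.005216
α₁ + 2α₂ = 0.8962
DIC = CA / (α₁ + 2α₂) = 7.52 / 0.8962 = 8.39 mmol/kg

DIC = 8.39 mmol/kg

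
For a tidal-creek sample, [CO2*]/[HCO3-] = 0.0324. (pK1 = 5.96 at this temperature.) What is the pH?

pH = 7.45

From K1 = [H⁺][HCO3-]/[CO2*]:  pH = pK1 − log₁₀([CO2*]/[HCO3-])
log₁₀(0.0324) = -1.489
pH = 5.96 − (-1.489) = 7.45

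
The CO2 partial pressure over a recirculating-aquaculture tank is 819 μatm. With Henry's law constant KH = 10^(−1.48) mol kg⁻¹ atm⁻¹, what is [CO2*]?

KH = 10^(−1.48) = 3.311×10^-2 mol kg⁻¹ atm⁻¹
[CO2*] = KH · pCO2 = 3.311×10^-2 × 819×10^-6 atm = 2.71×10^-5 mol/kg

[CO2*] = 27.1 μmol/kg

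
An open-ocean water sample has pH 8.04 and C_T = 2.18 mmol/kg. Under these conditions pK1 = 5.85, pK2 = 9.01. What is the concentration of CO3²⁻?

α₂ = 1 / (1 + [H⁺]/K2 + [H⁺]²/(K1K2)) = 1 / (1 + 10^+0.97 + 10^-1.22)
   = 1 / (1 + 9.3325 + 0.060256) = 1/10.393 = 0.09622
[CO3²⁻] = α₂ × DIC = 0.09622 × 2.18 = 0.210 mmol/kg

[CO3²⁻] = 0.210 mmol/kg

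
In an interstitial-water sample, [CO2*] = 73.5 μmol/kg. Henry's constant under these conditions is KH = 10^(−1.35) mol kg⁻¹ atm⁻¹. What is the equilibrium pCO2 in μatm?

KH = 10^(−1.35) = 4.467×10^-2 mol kg⁻¹ atm⁻¹
pCO2 = [CO2*]/KH = 73.5×10^-6 / 4.467×10^-2 = 1.65×10^-3 atm = 1650 μatm

pCO2 = 1650 μatm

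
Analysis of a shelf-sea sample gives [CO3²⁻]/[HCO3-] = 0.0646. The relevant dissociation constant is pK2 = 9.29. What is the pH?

From K2 = [H⁺][CO3²⁻]/[HCO3-]:  pH = pK2 + log₁₀([CO3²⁻]/[HCO3-])
log₁₀(0.0646) = -1.190
pH = 9.29 + (-1.190) = 8.10

pH = 8.10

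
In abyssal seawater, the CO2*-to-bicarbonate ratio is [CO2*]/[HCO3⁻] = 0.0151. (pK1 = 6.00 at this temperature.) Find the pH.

From K1 = [H⁺][HCO3⁻]/[CO2*]:  pH = pK1 − log₁₀([CO2*]/[HCO3⁻])
log₁₀(0.0151) = -1.821
pH = 6.00 − (-1.821) = 7.82

pH = 7.82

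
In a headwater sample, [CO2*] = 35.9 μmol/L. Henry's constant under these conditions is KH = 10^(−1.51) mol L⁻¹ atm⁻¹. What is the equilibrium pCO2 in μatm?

pCO2 = 1160 μatm

KH = 10^(−1.51) = 3.090×10^-2 mol L⁻¹ atm⁻¹
pCO2 = [CO2*]/KH = 35.9×10^-6 / 3.090×10^-2 = 1.16×10^-3 atm = 1160 μatm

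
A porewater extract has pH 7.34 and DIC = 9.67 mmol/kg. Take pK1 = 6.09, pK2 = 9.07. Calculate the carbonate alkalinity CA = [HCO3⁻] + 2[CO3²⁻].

CA = [HCO3⁻] + 2[CO3²⁻] = (α₁ + 2α₂)·DIC
At pH 7.34: [H⁺]/K1 = 10^-1.25 = 0.056234, K2/[H⁺] = 10^-1.73 = 0.018621
α₁ = 1/(1 + 0.056234 + 0.018621) = 1/1.0749 = 0.9304; α₂ = α₁·K2/[H⁺] = 0.01732
α₁ + 2α₂ = 0.9650
CA = 0.9650 × 9.67 = 9.33 mmol/kg

CA = 9.33 mmol/kg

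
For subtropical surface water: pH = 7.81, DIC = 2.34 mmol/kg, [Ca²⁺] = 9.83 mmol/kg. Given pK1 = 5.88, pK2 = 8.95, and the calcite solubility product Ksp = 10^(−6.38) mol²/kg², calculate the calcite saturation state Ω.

α₂ = 1 / (1 + [H⁺]/K2 + [H⁺]²/(K1K2)) = 1 / (1 + 10^+1.14 + 10^-0.79)
   = 1 / (1 + 13.804 + 0.16218) = 1/14.966 = 0.06682
[CO3²⁻] = α₂ × DIC = 0.06682 × 2.34 = 0.1564 mmol/kg
Ksp = 10^(−6.38) = 4.169×10^-7
Ω = [Ca²⁺][CO3²⁻]/Ksp = (9.83×10^-3)(1.564×10^-4) / 4.169×10^-7 = 3.69

Ω = 3.69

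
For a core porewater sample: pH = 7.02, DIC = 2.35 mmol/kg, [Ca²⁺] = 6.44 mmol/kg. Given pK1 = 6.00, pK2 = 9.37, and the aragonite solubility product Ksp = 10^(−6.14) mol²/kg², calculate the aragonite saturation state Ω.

Ω = 0.0848

α₂ = 1 / (1 + [H⁺]/K2 + [H⁺]²/(K1K2)) = 1 / (1 + 10^+2.35 + 10^+1.33)
   = 1 / (1 + 223.87 + 21.380) = 1/246.25 = 0.004061
[CO3²⁻] = α₂ × DIC = 0.004061 × 2.35 = 0.009543 mmol/kg = 9.543 μmol/kg
Ksp = 10^(−6.14) = 7.244×10^-7
Ω = [Ca²⁺][CO3²⁻]/Ksp = (6.44×10^-3)(9.543×10^-6) / 7.244×10^-7 = 0.0848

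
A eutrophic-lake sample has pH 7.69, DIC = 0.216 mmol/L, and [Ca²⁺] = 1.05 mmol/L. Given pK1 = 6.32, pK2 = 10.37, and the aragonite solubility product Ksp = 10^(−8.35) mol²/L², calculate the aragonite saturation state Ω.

Ω = 0.102

α₂ = 1 / (1 + [H⁺]/K2 + [H⁺]²/(K1K2)) = 1 / (1 + 10^+2.68 + 10^+1.31)
   = 1 / (1 + 478.63 + 20.417) = 1/500.05 = 0.002000
[CO3²⁻] = α₂ × DIC = 0.002000 × 0.216 = 0.0004320 mmol/L = 0.4320 μmol/L
Ksp = 10^(−8.35) = 4.467×10^-9
Ω = [Ca²⁺][CO3²⁻]/Ksp = (1.05×10^-3)(4.320×10^-7) / 4.467×10^-9 = 0.102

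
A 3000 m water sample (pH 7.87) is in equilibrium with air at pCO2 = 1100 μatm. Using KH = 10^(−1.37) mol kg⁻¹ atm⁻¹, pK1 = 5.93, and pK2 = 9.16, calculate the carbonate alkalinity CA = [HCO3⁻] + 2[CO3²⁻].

CA = 4.51 mmol/kg

[CO2*] = KH · pCO2 = 10^(−1.37) × 1100×10^-6 = 4.692×10^-5 mol/kg
α₀ = 1/(1 + K1/[H⁺] + K1K2/[H⁺]²) = 1/(1 + 10^+1.94 + 10^+0.65) = 0.01080
DIC = [CO2*]/α₀ = 4.692×10^-5 / 0.01080 = 4.343 mmol/kg
CA = (α₁ + 2α₂)·DIC = (0.9409 + 2×0.04826) × 4.343 = 4.51 mmol/kg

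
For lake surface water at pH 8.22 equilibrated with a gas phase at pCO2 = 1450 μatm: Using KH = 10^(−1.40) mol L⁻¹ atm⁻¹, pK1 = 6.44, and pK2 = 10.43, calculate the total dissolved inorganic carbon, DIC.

[CO2*] = KH · pCO2 = 10^(−1.40) × 1450×10^-6 = 5.773×10^-5 mol/L
α₀ = 1/(1 + K1/[H⁺] + K1K2/[H⁺]²) = 1/(1 + 10^+1.78 + 10^-0.43) = 0.01623
DIC = [CO2*]/α₀ = 5.773×10^-5 / 0.01623 = 3.56 mmol/L

DIC = 3.56 mmol/L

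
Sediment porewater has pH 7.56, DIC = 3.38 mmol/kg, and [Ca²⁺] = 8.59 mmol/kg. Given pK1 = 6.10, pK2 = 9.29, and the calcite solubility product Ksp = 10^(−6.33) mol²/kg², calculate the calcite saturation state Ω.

α₂ = 1 / (1 + [H⁺]/K2 + [H⁺]²/(K1K2)) = 1 / (1 + 10^+1.73 + 10^+0.27)
   = 1 / (1 + 53.703 + 1.8621) = 1/56.565 = 0.01768
[CO3²⁻] = α₂ × DIC = 0.01768 × 3.38 = 0.05975 mmol/kg
Ksp = 10^(−6.33) = 4.677×10^-7
Ω = [Ca²⁺][CO3²⁻]/Ksp = (8.59×10^-3)(5.975×10^-5) / 4.677×10^-7 = 1.10

Ω = 1.10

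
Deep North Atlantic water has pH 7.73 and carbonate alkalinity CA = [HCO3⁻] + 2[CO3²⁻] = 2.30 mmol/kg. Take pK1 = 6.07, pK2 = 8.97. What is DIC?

CA = [HCO3⁻] + 2[CO3²⁻] = (α₁ + 2α₂)·DIC
At pH 7.73: [H⁺]/K1 = 10^-1.66 = 0.021878, K2/[H⁺] = 10^-1.24 = 0.057544
α₁ = 1/(1 + 0.021878 + 0.057544) = 1/1.0794 = 0.9264; α₂ = α₁·K2/[H⁺] = 0.05331
α₁ + 2α₂ = 1.0330
DIC = CA / (α₁ + 2α₂) = 2.30 / 1.0330 = 2.23 mmol/kg

DIC = 2.23 mmol/kg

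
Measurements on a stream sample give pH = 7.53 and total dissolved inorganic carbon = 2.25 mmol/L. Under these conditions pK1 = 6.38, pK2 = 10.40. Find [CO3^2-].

[CO3²⁻] = 2.83 μmol/L

α₂ = 1 / (1 + [H⁺]/K2 + [H⁺]²/(K1K2)) = 1 / (1 + 10^+2.87 + 10^+1.72)
   = 1 / (1 + 741.31 + 52.481) = 1/794.79 = 0.001258
[CO3²⁻] = α₂ × DIC = 0.001258 × 2.25 = 0.00283 mmol/L = 2.83 μmol/L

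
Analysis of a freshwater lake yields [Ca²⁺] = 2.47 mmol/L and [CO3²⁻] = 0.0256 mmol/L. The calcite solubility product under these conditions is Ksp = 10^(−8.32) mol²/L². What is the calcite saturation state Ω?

Ksp = 10^(−8.32) = 4.786×10^-9
Ω = [Ca²⁺][CO3²⁻]/Ksp = (2.47×10^-3)(0.0256×10^-3) / 4.786×10^-9 = 13.2

Ω = 13.2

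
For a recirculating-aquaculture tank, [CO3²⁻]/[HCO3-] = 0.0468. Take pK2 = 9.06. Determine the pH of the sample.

pH = 7.73

From K2 = [H⁺][CO3²⁻]/[HCO3-]:  pH = pK2 + log₁₀([CO3²⁻]/[HCO3-])
log₁₀(0.0468) = -1.330
pH = 9.06 + (-1.330) = 7.73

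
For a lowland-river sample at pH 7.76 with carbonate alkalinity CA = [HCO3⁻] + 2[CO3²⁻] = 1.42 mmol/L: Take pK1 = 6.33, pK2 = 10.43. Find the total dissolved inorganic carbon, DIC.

DIC = 1.47 mmol/L

CA = [HCO3⁻] + 2[CO3²⁻] = (α₁ + 2α₂)·DIC
At pH 7.76: [H⁺]/K1 = 10^-1.43 = 0.037154, K2/[H⁺] = 10^-2.67 = 0.0021380
α₁ = 1/(1 + 0.037154 + 0.0021380) = 1/1.0393 = 0.9622; α₂ = α₁·K2/[H⁺] = 0.002057
α₁ + 2α₂ = 0.9663
DIC = CA / (α₁ + 2α₂) = 1.42 / 0.9663 = 1.47 mmol/L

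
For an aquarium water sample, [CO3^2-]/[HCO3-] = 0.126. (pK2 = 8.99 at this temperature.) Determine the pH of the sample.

From K2 = [H⁺][CO3^2-]/[HCO3-]:  pH = pK2 + log₁₀([CO3^2-]/[HCO3-])
log₁₀(0.126) = -0.900
pH = 8.99 + (-0.900) = 8.09

pH = 8.09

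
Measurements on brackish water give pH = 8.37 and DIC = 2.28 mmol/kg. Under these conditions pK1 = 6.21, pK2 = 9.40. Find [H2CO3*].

[CO2*] = 14.3 μmol/kg

α₀ = 1 / (1 + K1/[H⁺] + K1K2/[H⁺]²) = 1 / (1 + 10^+2.16 + 10^+1.13)
   = 1 / (1 + 144.54 + 13.490) = 1/159.03 = 0.006288
[CO2*] = α₀ × DIC = 0.006288 × 2.28 = 0.0143 mmol/kg = 14.3 μmol/kg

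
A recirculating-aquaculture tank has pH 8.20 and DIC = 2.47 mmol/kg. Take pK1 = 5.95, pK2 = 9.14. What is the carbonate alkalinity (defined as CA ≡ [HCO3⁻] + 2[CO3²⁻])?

CA = [HCO3⁻] + 2[CO3²⁻] = (α₁ + 2α₂)·DIC
At pH 8.20: [H⁺]/K1 = 10^-2.25 = 0.0056234, K2/[H⁺] = 10^-0.94 = 0.11482
α₁ = 1/(1 + 0.0056234 + 0.11482) = 1/1.1204 = 0.8925; α₂ = α₁·K2/[H⁺] = 0.1025
α₁ + 2α₂ = 1.0975
CA = 1.0975 × 2.47 = 2.71 mmol/kg

CA = 2.71 mmol/kg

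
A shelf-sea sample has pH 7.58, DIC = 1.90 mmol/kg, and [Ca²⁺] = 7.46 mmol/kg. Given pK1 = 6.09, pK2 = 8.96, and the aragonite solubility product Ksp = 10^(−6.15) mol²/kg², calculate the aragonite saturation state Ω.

α₂ = 1 / (1 + [H⁺]/K2 + [H⁺]²/(K1K2)) = 1 / (1 + 10^+1.38 + 10^-0.11)
   = 1 / (1 + 23.988 + 0.77625) = 1/25.765 = 0.03881
[CO3²⁻] = α₂ × DIC = 0.03881 × 1.90 = 0.07374 mmol/kg
Ksp = 10^(−6.15) = 7.079×10^-7
Ω = [Ca²⁺][CO3²⁻]/Ksp = (7.46×10^-3)(7.374×10^-5) / 7.079×10^-7 = 0.777

Ω = 0.777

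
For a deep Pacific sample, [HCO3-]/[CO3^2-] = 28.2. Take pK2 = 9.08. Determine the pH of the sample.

From K2 = [H⁺][CO3^2-]/[HCO3-]:  pH = pK2 − log₁₀([HCO3-]/[CO3^2-])
log₁₀(28.2) = +1.450
pH = 9.08 − (+1.450) = 7.63

pH = 7.63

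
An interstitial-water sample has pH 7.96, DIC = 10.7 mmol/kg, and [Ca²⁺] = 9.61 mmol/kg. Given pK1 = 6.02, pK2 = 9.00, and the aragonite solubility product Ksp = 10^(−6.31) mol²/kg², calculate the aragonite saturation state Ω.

Ω = 17.4

α₂ = 1 / (1 + [H⁺]/K2 + [H⁺]²/(K1K2)) = 1 / (1 + 10^+1.04 + 10^-0.90)
   = 1 / (1 + 10.965 + 0.12589) = 1/12.091 = 0.08271
[CO3²⁻] = α₂ × DIC = 0.08271 × 10.7 = 0.8850 mmol/kg
Ksp = 10^(−6.31) = 4.898×10^-7
Ω = [Ca²⁺][CO3²⁻]/Ksp = (9.61×10^-3)(8.850×10^-4) / 4.898×10^-7 = 17.4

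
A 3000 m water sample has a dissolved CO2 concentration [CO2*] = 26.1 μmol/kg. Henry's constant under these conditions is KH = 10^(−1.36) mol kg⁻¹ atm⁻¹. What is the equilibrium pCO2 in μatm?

KH = 10^(−1.36) = 4.365×10^-2 mol kg⁻¹ atm⁻¹
pCO2 = [CO2*]/KH = 26.1×10^-6 / 4.365×10^-2 = 5.98×10^-4 atm = 598 μatm

pCO2 = 598 μatm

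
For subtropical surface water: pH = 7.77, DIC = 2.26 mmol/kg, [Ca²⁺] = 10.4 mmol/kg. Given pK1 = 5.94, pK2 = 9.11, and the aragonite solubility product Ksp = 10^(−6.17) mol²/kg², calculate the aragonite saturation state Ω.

Ω = 1.50

α₂ = 1 / (1 + [H⁺]/K2 + [H⁺]²/(K1K2)) = 1 / (1 + 10^+1.34 + 10^-0.49)
   = 1 / (1 + 21.878 + 0.32359) = 1/23.201 = 0.04310
[CO3²⁻] = α₂ × DIC = 0.04310 × 2.26 = 0.09741 mmol/kg
Ksp = 10^(−6.17) = 6.761×10^-7
Ω = [Ca²⁺][CO3²⁻]/Ksp = (10.4×10^-3)(9.741×10^-5) / 6.761×10^-7 = 1.50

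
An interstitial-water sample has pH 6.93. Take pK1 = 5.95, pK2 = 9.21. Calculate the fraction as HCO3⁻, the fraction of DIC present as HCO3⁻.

α₁ = 0.901

α₁ = 1 / (1 + [H⁺]/K1 + K2/[H⁺]) = 1 / (1 + 10^-0.98 + 10^-2.28)
   = 1 / (1 + 0.10471 + 0.0052481) = 1/1.1100 = 0.9009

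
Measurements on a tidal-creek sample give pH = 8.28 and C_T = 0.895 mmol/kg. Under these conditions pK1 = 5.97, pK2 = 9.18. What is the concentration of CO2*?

[CO2*] = 3.88 μmol/kg

α₀ = 1 / (1 + K1/[H⁺] + K1K2/[H⁺]²) = 1 / (1 + 10^+2.31 + 10^+1.41)
   = 1 / (1 + 204.17 + 25.704) = 1/230.88 = 0.004331
[CO2*] = α₀ × DIC = 0.004331 × 0.895 = 0.00388 mmol/kg = 3.88 μmol/kg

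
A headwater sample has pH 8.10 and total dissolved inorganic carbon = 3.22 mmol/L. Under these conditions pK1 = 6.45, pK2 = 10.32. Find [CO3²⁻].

[CO3²⁻] = 18.9 μmol/L

α₂ = 1 / (1 + [H⁺]/K2 + [H⁺]²/(K1K2)) = 1 / (1 + 10^+2.22 + 10^+0.57)
   = 1 / (1 + 165.96 + 3.7154) = 1/170.67 = 0.005859
[CO3²⁻] = α₂ × DIC = 0.005859 × 3.22 = 0.0189 mmol/L = 18.9 μmol/L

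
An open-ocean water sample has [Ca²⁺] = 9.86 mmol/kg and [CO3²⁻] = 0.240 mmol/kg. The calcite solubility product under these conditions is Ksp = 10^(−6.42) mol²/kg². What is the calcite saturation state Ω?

Ω = 6.22

Ksp = 10^(−6.42) = 3.802×10^-7
Ω = [Ca²⁺][CO3²⁻]/Ksp = (9.86×10^-3)(0.240×10^-3) / 3.802×10^-7 = 6.22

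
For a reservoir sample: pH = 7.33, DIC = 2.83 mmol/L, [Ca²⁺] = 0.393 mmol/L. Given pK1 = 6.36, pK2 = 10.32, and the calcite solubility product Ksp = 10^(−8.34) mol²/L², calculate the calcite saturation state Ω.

α₂ = 1 / (1 + [H⁺]/K2 + [H⁺]²/(K1K2)) = 1 / (1 + 10^+2.99 + 10^+2.02)
   = 1 / (1 + 977.24 + 104.71) = 1/1083.0 = 0.0009234
[CO3²⁻] = α₂ × DIC = 0.0009234 × 2.83 = 0.002613 mmol/L = 2.613 μmol/L
Ksp = 10^(−8.34) = 4.571×10^-9
Ω = [Ca²⁺][CO3²⁻]/Ksp = (0.393×10^-3)(2.613×10^-6) / 4.571×10^-9 = 0.225

Ω = 0.225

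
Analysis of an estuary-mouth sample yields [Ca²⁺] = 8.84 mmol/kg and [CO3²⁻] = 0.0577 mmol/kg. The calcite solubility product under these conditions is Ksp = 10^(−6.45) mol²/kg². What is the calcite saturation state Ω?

Ω = 1.44

Ksp = 10^(−6.45) = 3.548×10^-7
Ω = [Ca²⁺][CO3²⁻]/Ksp = (8.84×10^-3)(0.0577×10^-3) / 3.548×10^-7 = 1.44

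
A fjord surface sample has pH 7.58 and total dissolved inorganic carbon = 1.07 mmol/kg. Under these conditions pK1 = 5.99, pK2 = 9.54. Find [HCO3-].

α₁ = 1 / (1 + [H⁺]/K1 + K2/[H⁺]) = 1 / (1 + 10^-1.59 + 10^-1.96)
   = 1 / (1 + 0.025704 + 0.010965) = 1/1.0367 = 0.9646
[HCO3⁻] = α₁ × DIC = 0.9646 × 1.07 = 1.03 mmol/kg

[HCO3⁻] = 1.03 mmol/kg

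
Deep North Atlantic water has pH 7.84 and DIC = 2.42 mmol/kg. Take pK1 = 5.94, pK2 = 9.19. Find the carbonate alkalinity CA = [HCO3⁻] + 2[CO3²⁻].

CA = 2.49 mmol/kg

CA = [HCO3⁻] + 2[CO3²⁻] = (α₁ + 2α₂)·DIC
At pH 7.84: [H⁺]/K1 = 10^-1.90 = 0.012589, K2/[H⁺] = 10^-1.35 = 0.044668
α₁ = 1/(1 + 0.012589 + 0.044668) = 1/1.0573 = 0.9458; α₂ = α₁·K2/[H⁺] = 0.04225
α₁ + 2α₂ = 1.0303
CA = 1.0303 × 2.42 = 2.49 mmol/kg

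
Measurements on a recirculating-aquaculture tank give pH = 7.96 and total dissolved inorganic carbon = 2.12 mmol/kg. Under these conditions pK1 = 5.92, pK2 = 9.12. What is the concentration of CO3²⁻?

[CO3²⁻] = 0.136 mmol/kg

α₂ = 1 / (1 + [H⁺]/K2 + [H⁺]²/(K1K2)) = 1 / (1 + 10^+1.16 + 10^-0.88)
   = 1 / (1 + 14.454 + 0.13183) = 1/15.586 = 0.06416
[CO3²⁻] = α₂ × DIC = 0.06416 × 2.12 = 0.136 mmol/kg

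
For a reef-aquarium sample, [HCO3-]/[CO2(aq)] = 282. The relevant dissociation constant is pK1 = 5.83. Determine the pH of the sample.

From K1 = [H⁺][HCO3-]/[CO2(aq)]:  pH = pK1 + log₁₀([HCO3-]/[CO2(aq)])
log₁₀(282) = +2.450
pH = 5.83 + (+2.450) = 8.28

pH = 8.28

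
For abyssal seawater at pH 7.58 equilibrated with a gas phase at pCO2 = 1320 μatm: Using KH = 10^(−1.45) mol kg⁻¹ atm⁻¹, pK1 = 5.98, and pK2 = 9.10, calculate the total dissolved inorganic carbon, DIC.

[CO2*] = KH · pCO2 = 10^(−1.45) × 1320×10^-6 = 4.684×10^-5 mol/kg
α₀ = 1/(1 + K1/[H⁺] + K1K2/[H⁺]²) = 1/(1 + 10^+1.60 + 10^+0.08) = 0.02380
DIC = [CO2*]/α₀ = 4.684×10^-5 / 0.02380 = 1.97 mmol/kg

DIC = 1.97 mmol/kg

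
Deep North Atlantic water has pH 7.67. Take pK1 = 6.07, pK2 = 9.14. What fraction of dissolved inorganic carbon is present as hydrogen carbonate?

α₁ = 0.944

α₁ = 1 / (1 + [H⁺]/K1 + K2/[H⁺]) = 1 / (1 + 10^-1.60 + 10^-1.47)
   = 1 / (1 + 0.025119 + 0.033884) = 1/1.0590 = 0.9443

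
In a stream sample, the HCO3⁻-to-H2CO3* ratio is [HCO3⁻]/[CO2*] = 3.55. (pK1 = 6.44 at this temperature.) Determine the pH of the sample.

From K1 = [H⁺][HCO3⁻]/[CO2*]:  pH = pK1 + log₁₀([HCO3⁻]/[CO2*])
log₁₀(3.55) = +0.550
pH = 6.44 + (+0.550) = 6.99

pH = 6.99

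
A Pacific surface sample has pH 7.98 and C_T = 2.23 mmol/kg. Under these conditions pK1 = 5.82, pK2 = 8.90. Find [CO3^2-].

α₂ = 1 / (1 + [H⁺]/K2 + [H⁺]²/(K1K2)) = 1 / (1 + 10^+0.92 + 10^-1.24)
   = 1 / (1 + 8.3176 + 0.057544) = 1/9.3752 = 0.1067
[CO3²⁻] = α₂ × DIC = 0.1067 × 2.23 = 0.238 mmol/kg

[CO3²⁻] = 0.238 mmol/kg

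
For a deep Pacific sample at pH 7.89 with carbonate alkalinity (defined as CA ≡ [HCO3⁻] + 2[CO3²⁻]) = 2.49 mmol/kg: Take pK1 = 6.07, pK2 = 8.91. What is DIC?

CA = [HCO3⁻] + 2[CO3²⁻] = (α₁ + 2α₂)·DIC
At pH 7.89: [H⁺]/K1 = 10^-1.82 = 0.015136, K2/[H⁺] = 10^-1.02 = 0.095499
α₁ = 1/(1 + 0.015136 + 0.095499) = 1/1.1106 = 0.9004; α₂ = α₁·K2/[H⁺] = 0.08599
α₁ + 2α₂ = 1.0724
DIC = CA / (α₁ + 2α₂) = 2.49 / 1.0724 = 2.32 mmol/kg

DIC = 2.32 mmol/kg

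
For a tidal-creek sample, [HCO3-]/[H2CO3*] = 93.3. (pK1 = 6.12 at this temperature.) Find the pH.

pH = 8.09

From K1 = [H⁺][HCO3-]/[H2CO3*]:  pH = pK1 + log₁₀([HCO3-]/[H2CO3*])
log₁₀(93.3) = +1.970
pH = 6.12 + (+1.970) = 8.09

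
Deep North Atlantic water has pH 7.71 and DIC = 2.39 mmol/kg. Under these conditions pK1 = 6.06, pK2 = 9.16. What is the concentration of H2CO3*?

α₀ = 1 / (1 + K1/[H⁺] + K1K2/[H⁺]²) = 1 / (1 + 10^+1.65 + 10^+0.20)
   = 1 / (1 + 44.668 + 1.5849) = 1/47.253 = 0.02116
[CO2*] = α₀ × DIC = 0.02116 × 2.39 = 0.0506 mmol/kg

[CO2*] = 0.0506 mmol/kg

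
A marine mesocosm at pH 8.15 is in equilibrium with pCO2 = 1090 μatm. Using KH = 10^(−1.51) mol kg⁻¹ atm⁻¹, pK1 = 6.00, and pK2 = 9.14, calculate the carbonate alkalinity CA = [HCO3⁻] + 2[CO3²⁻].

[CO2*] = KH · pCO2 = 10^(−1.51) × 1090×10^-6 = 3.368×10^-5 mol/kg
α₀ = 1/(1 + K1/[H⁺] + K1K2/[H⁺]²) = 1/(1 + 10^+2.15 + 10^+1.16) = 0.006381
DIC = [CO2*]/α₀ = 3.368×10^-5 / 0.006381 = 5.279 mmol/kg
CA = (α₁ + 2α₂)·DIC = (0.9014 + 2×0.09224) × 5.279 = 5.73 mmol/kg

CA = 5.73 mmol/kg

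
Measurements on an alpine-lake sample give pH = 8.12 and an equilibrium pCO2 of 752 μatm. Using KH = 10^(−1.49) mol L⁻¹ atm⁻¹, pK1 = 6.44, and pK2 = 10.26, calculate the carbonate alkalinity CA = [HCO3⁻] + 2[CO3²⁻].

CA = 1.18 mmol/L

[CO2*] = KH · pCO2 = 10^(−1.49) × 752×10^-6 = 2.433×10^-5 mol/L
α₀ = 1/(1 + K1/[H⁺] + K1K2/[H⁺]²) = 1/(1 + 10^+1.68 + 10^-0.46) = 0.02032
DIC = [CO2*]/α₀ = 2.433×10^-5 / 0.02032 = 1.197 mmol/L
CA = (α₁ + 2α₂)·DIC = (0.9726 + 2×0.007046) × 1.197 = 1.18 mmol/L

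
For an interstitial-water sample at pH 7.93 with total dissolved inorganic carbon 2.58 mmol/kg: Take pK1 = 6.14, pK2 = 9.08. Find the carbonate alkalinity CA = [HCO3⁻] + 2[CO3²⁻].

CA = [HCO3⁻] + 2[CO3²⁻] = (α₁ + 2α₂)·DIC
At pH 7.93: [H⁺]/K1 = 10^-1.79 = 0.016218, K2/[H⁺] = 10^-1.15 = 0.070795
α₁ = 1/(1 + 0.016218 + 0.070795) = 1/1.0870 = 0.9200; α₂ = α₁·K2/[H⁺] = 0.06513
α₁ + 2α₂ = 1.0502
CA = 1.0502 × 2.58 = 2.71 mmol/kg

CA = 2.71 mmol/kg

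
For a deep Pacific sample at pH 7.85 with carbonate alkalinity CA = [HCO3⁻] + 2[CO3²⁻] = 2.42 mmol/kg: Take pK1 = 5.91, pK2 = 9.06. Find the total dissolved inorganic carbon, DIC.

DIC = 2.31 mmol/kg

CA = [HCO3⁻] + 2[CO3²⁻] = (α₁ + 2α₂)·DIC
At pH 7.85: [H⁺]/K1 = 10^-1.94 = 0.011482, K2/[H⁺] = 10^-1.21 = 0.061660
α₁ = 1/(1 + 0.011482 + 0.061660) = 1/1.0731 = 0.9318; α₂ = α₁·K2/[H⁺] = 0.05746
α₁ + 2α₂ = 1.0468
DIC = CA / (α₁ + 2α₂) = 2.42 / 1.0468 = 2.31 mmol/kg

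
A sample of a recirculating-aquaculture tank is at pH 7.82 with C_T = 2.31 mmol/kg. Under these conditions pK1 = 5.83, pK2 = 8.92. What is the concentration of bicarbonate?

[HCO3⁻] = 2.12 mmol/kg

α₁ = 1 / (1 + [H⁺]/K1 + K2/[H⁺]) = 1 / (1 + 10^-1.99 + 10^-1.10)
   = 1 / (1 + 0.010233 + 0.079433) = 1/1.0897 = 0.9177
[HCO3⁻] = α₁ × DIC = 0.9177 × 2.31 = 2.12 mmol/kg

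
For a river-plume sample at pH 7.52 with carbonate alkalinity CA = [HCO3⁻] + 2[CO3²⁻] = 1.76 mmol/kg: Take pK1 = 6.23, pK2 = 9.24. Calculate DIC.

DIC = 1.81 mmol/kg

CA = [HCO3⁻] + 2[CO3²⁻] = (α₁ + 2α₂)·DIC
At pH 7.52: [H⁺]/K1 = 10^-1.29 = 0.051286, K2/[H⁺] = 10^-1.72 = 0.019055
α₁ = 1/(1 + 0.051286 + 0.019055) = 1/1.0703 = 0.9343; α₂ = α₁·K2/[H⁺] = 0.01780
α₁ + 2α₂ = 0.9699
DIC = CA / (α₁ + 2α₂) = 1.76 / 0.9699 = 1.81 mmol/kg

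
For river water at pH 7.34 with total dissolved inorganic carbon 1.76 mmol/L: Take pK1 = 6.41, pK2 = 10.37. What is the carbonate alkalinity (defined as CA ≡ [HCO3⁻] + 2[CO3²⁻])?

CA = [HCO3⁻] + 2[CO3²⁻] = (α₁ + 2α₂)·DIC
At pH 7.34: [H⁺]/K1 = 10^-0.93 = 0.11749, K2/[H⁺] = 10^-3.03 = 0.00093325
α₁ = 1/(1 + 0.11749 + 0.00093325) = 1/1.1184 = 0.8941; α₂ = α₁·K2/[H⁺] = 0.0008344
α₁ + 2α₂ = 0.8958
CA = 0.8958 × 1.76 = 1.58 mmol/L

CA = 1.58 mmol/L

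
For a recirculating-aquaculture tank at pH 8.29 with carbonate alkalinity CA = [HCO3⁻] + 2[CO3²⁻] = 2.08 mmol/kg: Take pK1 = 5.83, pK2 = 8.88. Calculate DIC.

CA = [HCO3⁻] + 2[CO3²⁻] = (α₁ + 2α₂)·DIC
At pH 8.29: [H⁺]/K1 = 10^-2.46 = 0.0034674, K2/[H⁺] = 10^-0.59 = 0.25704
α₁ = 1/(1 + 0.0034674 + 0.25704) = 1/1.2605 = 0.7933; α₂ = α₁·K2/[H⁺] = 0.2039
α₁ + 2α₂ = 1.2012
DIC = CA / (α₁ + 2α₂) = 2.08 / 1.2012 = 1.73 mmol/kg

DIC = 1.73 mmol/kg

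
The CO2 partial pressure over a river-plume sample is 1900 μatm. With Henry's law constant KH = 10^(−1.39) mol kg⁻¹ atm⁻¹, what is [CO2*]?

KH = 10^(−1.39) = 4.074×10^-2 mol kg⁻¹ atm⁻¹
[CO2*] = KH · pCO2 = 4.074×10^-2 × 1900×10^-6 atm = 7.74×10^-5 mol/kg

[CO2*] = 77.4 μmol/kg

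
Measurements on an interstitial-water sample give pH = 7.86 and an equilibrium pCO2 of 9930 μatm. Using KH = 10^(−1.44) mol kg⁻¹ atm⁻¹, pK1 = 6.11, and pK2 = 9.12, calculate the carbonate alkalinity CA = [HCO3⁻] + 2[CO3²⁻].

CA = 22.5 mmol/kg

[CO2*] = KH · pCO2 = 10^(−1.44) × 9930×10^-6 = 3.605×10^-4 mol/kg
α₀ = 1/(1 + K1/[H⁺] + K1K2/[H⁺]²) = 1/(1 + 10^+1.75 + 10^+0.49) = 0.01658
DIC = [CO2*]/α₀ = 3.605×10^-4 / 0.01658 = 21.75 mmol/kg
CA = (α₁ + 2α₂)·DIC = (0.9322 + 2×0.05123) × 21.75 = 22.5 mmol/kg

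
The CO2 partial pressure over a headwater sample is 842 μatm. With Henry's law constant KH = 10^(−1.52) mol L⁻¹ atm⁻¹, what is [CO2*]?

[CO2*] = 25.4 μmol/L

KH = 10^(−1.52) = 3.020×10^-2 mol L⁻¹ atm⁻¹
[CO2*] = KH · pCO2 = 3.020×10^-2 × 842×10^-6 atm = 2.54×10^-5 mol/L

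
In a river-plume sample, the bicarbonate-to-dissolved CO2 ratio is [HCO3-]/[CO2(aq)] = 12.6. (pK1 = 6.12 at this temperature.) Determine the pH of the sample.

pH = 7.22

From K1 = [H⁺][HCO3-]/[CO2(aq)]:  pH = pK1 + log₁₀([HCO3-]/[CO2(aq)])
log₁₀(12.6) = +1.100
pH = 6.12 + (+1.100) = 7.22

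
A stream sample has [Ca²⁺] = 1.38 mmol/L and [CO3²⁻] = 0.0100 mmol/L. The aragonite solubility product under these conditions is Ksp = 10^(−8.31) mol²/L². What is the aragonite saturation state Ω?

Ksp = 10^(−8.31) = 4.898×10^-9
Ω = [Ca²⁺][CO3²⁻]/Ksp = (1.38×10^-3)(0.0100×10^-3) / 4.898×10^-9 = 2.82

Ω = 2.82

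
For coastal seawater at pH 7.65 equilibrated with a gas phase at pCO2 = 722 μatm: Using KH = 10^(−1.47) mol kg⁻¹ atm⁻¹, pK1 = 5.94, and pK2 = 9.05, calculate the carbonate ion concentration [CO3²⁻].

[CO3²⁻] = 0.0500 mmol/kg

[CO2*] = KH · pCO2 = 10^(−1.47) × 722×10^-6 = 2.446×10^-5 mol/kg
α₀ = 1/(1 + K1/[H⁺] + K1K2/[H⁺]²) = 1/(1 + 10^+1.71 + 10^+0.31) = 0.01841
DIC = [CO2*]/α₀ = 2.446×10^-5 / 0.01841 = 1.329 mmol/kg
[CO3²⁻] = α₂·DIC; α₂ = 0.03758, so [CO3²⁻] = 0.03758 × 1.329 = 0.0500 mmol/kg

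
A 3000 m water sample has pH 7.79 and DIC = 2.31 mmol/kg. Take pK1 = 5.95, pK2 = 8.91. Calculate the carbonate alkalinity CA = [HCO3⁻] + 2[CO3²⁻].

CA = [HCO3⁻] + 2[CO3²⁻] = (α₁ + 2α₂)·DIC
At pH 7.79: [H⁺]/K1 = 10^-1.84 = 0.014454, K2/[H⁺] = 10^-1.12 = 0.075858
α₁ = 1/(1 + 0.014454 + 0.075858) = 1/1.0903 = 0.9172; α₂ = α₁·K2/[H⁺] = 0.06957
α₁ + 2α₂ = 1.0563
CA = 1.0563 × 2.31 = 2.44 mmol/kg

CA = 2.44 mmol/kg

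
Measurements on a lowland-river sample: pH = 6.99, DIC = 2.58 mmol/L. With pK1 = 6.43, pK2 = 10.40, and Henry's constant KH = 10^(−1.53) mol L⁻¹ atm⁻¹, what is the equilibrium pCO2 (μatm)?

α₀ = 1 / (1 + K1/[H⁺] + K1K2/[H⁺]²) = 1 / (1 + 10^+0.56 + 10^-2.85)
   = 1 / (1 + 3.6308 + 0.0014125) = 1/4.6322 = 0.2159
[CO2*] = α₀ × DIC = 0.2159 × 2.58 = 0.5570 mmol/L
pCO2 = [CO2*]/KH = 5.570×10^-4 / 2.951×10^-2 = 1.89×10^4 μatm

pCO2 = 1.89×10^4 μatm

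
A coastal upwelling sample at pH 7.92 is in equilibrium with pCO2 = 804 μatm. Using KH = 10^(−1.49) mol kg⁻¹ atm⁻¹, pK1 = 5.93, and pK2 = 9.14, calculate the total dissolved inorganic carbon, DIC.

[CO2*] = KH · pCO2 = 10^(−1.49) × 804×10^-6 = 2.602×10^-5 mol/kg
α₀ = 1/(1 + K1/[H⁺] + K1K2/[H⁺]²) = 1/(1 + 10^+1.99 + 10^+0.77) = 0.009559
DIC = [CO2*]/α₀ = 2.602×10^-5 / 0.009559 = 2.72 mmol/kg

DIC = 2.72 mmol/kg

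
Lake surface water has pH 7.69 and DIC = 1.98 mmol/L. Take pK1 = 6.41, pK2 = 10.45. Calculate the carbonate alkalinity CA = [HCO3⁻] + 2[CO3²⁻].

CA = [HCO3⁻] + 2[CO3²⁻] = (α₁ + 2α₂)·DIC
At pH 7.69: [H⁺]/K1 = 10^-1.28 = 0.052481, K2/[H⁺] = 10^-2.76 = 0.0017378
α₁ = 1/(1 + 0.052481 + 0.0017378) = 1/1.0542 = 0.9486; α₂ = α₁·K2/[H⁺] = 0.001648
α₁ + 2α₂ = 0.9519
CA = 0.9519 × 1.98 = 1.88 mmol/L

CA = 1.88 mmol/L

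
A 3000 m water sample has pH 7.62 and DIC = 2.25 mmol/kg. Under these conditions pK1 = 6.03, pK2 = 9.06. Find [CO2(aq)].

α₀ = 1 / (1 + K1/[H⁺] + K1K2/[H⁺]²) = 1 / (1 + 10^+1.59 + 10^+0.15)
   = 1 / (1 + 38.905 + 1.4125) = 1/41.317 = 0.02420
[CO2*] = α₀ × DIC = 0.02420 × 2.25 = 0.0545 mmol/kg

[CO2*] = 0.0545 mmol/kg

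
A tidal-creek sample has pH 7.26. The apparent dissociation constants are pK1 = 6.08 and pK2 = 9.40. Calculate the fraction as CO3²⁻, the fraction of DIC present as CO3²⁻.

α₂ = 0.00675

α₂ = 1 / (1 + [H⁺]/K2 + [H⁺]²/(K1K2)) = 1 / (1 + 10^+2.14 + 10^+0.96)
   = 1 / (1 + 138.04 + 9.1201) = 1/148.16 = 0.006750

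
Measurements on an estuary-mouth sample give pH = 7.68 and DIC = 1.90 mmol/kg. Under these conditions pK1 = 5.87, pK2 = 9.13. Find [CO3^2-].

α₂ = 1 / (1 + [H⁺]/K2 + [H⁺]²/(K1K2)) = 1 / (1 + 10^+1.45 + 10^-0.36)
   = 1 / (1 + 28.184 + 0.43652) = 1/29.620 = 0.03376
[CO3²⁻] = α₂ × DIC = 0.03376 × 1.90 = 0.0641 mmol/kg

[CO3²⁻] = 0.0641 mmol/kg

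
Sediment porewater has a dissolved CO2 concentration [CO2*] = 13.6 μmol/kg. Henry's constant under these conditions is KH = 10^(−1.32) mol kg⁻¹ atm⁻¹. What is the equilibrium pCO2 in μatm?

KH = 10^(−1.32) = 4.786×10^-2 mol kg⁻¹ atm⁻¹
pCO2 = [CO2*]/KH = 13.6×10^-6 / 4.786×10^-2 = 2.84×10^-4 atm = 284 μatm

pCO2 = 284 μatm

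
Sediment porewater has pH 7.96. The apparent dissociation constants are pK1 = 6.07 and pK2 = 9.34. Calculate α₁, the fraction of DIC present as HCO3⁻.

α₁ = 1 / (1 + [H⁺]/K1 + K2/[H⁺]) = 1 / (1 + 10^-1.89 + 10^-1.38)
   = 1 / (1 + 0.012882 + 0.041687) = 1/1.0546 = 0.9483

α₁ = 0.948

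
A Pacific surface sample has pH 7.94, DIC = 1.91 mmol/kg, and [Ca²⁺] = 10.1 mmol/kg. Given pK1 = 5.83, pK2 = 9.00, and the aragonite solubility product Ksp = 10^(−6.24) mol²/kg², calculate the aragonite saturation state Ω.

α₂ = 1 / (1 + [H⁺]/K2 + [H⁺]²/(K1K2)) = 1 / (1 + 10^+1.06 + 10^-1.05)
   = 1 / (1 + 11.482 + 0.089125) = 1/12.571 = 0.07955
[CO3²⁻] = α₂ × DIC = 0.07955 × 1.91 = 0.1519 mmol/kg
Ksp = 10^(−6.24) = 5.754×10^-7
Ω = [Ca²⁺][CO3²⁻]/Ksp = (10.1×10^-3)(1.519×10^-4) / 5.754×10^-7 = 2.67

Ω = 2.67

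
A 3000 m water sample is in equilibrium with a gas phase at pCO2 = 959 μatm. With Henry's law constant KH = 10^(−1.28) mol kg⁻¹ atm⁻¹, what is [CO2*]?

[CO2*] = 50.3 μmol/kg

KH = 10^(−1.28) = 5.248×10^-2 mol kg⁻¹ atm⁻¹
[CO2*] = KH · pCO2 = 5.248×10^-2 × 959×10^-6 atm = 5.03×10^-5 mol/kg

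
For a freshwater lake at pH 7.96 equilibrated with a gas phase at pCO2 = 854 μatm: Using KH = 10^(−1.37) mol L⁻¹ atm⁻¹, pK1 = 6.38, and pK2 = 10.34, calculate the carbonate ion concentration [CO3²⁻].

[CO2*] = KH · pCO2 = 10^(−1.37) × 854×10^-6 = 3.643×10^-5 mol/L
α₀ = 1/(1 + K1/[H⁺] + K1K2/[H⁺]²) = 1/(1 + 10^+1.58 + 10^-0.80) = 0.02552
DIC = [CO2*]/α₀ = 3.643×10^-5 / 0.02552 = 1.427 mmol/L
[CO3²⁻] = α₂·DIC; α₂ = 0.004045, so [CO3²⁻] = 0.004045 × 1.427 = 0.00577 mmol/L = 5.77 μmol/L

[CO3²⁻] = 5.77 μmol/L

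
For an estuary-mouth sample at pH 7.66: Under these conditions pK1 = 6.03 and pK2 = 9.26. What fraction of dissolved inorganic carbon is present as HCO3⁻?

α₁ = 0.954

α₁ = 1 / (1 + [H⁺]/K1 + K2/[H⁺]) = 1 / (1 + 10^-1.63 + 10^-1.60)
   = 1 / (1 + 0.023442 + 0.025119) = 1/1.0486 = 0.9537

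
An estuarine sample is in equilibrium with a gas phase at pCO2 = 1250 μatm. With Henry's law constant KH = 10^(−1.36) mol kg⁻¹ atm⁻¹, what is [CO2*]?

KH = 10^(−1.36) = 4.365×10^-2 mol kg⁻¹ atm⁻¹
[CO2*] = KH · pCO2 = 4.365×10^-2 × 1250×10^-6 atm = 5.46×10^-5 mol/kg

[CO2*] = 54.6 μmol/kg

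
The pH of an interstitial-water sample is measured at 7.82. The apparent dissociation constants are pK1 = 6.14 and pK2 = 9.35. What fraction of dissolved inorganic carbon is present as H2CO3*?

α₀ = 0.0199

α₀ = 1 / (1 + K1/[H⁺] + K1K2/[H⁺]²) = 1 / (1 + 10^+1.68 + 10^+0.15)
   = 1 / (1 + 47.863 + 1.4125) = 1/50.276 = 0.01989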